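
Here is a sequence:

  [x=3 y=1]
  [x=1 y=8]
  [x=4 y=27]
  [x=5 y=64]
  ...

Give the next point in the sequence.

[x=9 y=125]

For the x, each term is the sum of the two before it: 3, 1, 4, 5 → 9.
Y: 1, 8, 27, 64 → 125 (perfect cubes: 1³, 2³, 3³, …).
Combining the parts gives [x=9 y=125].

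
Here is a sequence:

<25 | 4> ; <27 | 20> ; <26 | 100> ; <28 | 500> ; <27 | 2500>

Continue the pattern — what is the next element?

First component — alternating steps +2, −1, +2, −1, …: 25, 27, 26, 28, 27 → 29.
Second component: ×5 each step, so 4, 20, 100, 500, 2500 → 12500.
Putting it together: <29 | 12500>.

<29 | 12500>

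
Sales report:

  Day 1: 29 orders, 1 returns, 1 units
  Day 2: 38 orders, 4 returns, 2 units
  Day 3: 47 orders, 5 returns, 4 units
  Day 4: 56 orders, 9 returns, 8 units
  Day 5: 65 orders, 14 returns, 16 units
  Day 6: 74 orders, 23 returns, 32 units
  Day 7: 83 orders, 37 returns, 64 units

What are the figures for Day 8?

Orders: +9 each step, so 29, 38, 47, 56, 65, 74, 83 → 92.
Returns goes 1, 4, 5, 9, 14, 23, 37 → 60 (each term is the sum of the two before it).
Units goes 1, 2, 4, 8, 16, 32, 64 → 128 (×2 each step).
So the next record is 92 orders, 60 returns, 128 units.

92 orders, 60 returns, 128 units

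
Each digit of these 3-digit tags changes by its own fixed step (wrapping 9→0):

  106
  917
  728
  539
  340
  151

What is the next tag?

962

For the first digit, −2 each step, mod 10: 1, 9, 7, 5, 3, 1 → 9.
For the second digit, +1 each step, mod 10: 0, 1, 2, 3, 4, 5 → 6.
Third digit: +1 each step, mod 10; 6, 7, 8, 9, 0, 1 → 2.
So the next tag is 962.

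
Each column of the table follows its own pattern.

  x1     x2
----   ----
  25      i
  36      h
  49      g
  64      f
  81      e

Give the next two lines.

100  d; 121  c

Column x1: perfect squares: 5², 6², 7², …; 25, 36, 49, 64, 81 → 100 → 121.
Column x2: letters move back 1 place in the alphabet, so i, h, g, f, e → d → c.
Putting the parts together: 100  d and then 121  c.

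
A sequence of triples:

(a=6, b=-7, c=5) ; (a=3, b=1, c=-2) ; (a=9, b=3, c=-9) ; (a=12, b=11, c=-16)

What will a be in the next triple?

21

For the a, each term is the sum of the two before it: 6, 3, 9, 12 → 21.
B: -7, 1, 3, 11 → 13 (alternating steps +8, +2, +8, +2, …).
C: −7 each step, so 5, -2, -9, -16 → -23.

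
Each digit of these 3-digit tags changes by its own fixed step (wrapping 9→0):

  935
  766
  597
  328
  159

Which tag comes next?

First digit: −2 each step, mod 10; 9, 7, 5, 3, 1 → 9.
Second digit: +3 each step, mod 10, so 3, 6, 9, 2, 5 → 8.
Third digit: +1 each step, mod 10; 5, 6, 7, 8, 9 → 0.
So the next tag is 980.

980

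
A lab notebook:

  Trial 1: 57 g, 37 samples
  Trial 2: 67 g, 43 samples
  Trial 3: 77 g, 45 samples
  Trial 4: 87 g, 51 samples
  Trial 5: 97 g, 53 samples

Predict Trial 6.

G goes 57, 67, 77, 87, 97 → 107 (+10 each step).
For the samples, alternating steps +6, +2, +6, +2, …: 37, 43, 45, 51, 53 → 59.
Putting it together: 107 g, 59 samples.

107 g, 59 samples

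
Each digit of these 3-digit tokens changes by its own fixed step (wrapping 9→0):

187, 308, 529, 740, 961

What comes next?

182

First digit goes 1, 3, 5, 7, 9 → 1 (+2 each step, mod 10).
Second digit: 8, 0, 2, 4, 6 → 8 (+2 each step, mod 10).
Third digit: 7, 8, 9, 0, 1 → 2 (+1 each step, mod 10).
So the next token is 182.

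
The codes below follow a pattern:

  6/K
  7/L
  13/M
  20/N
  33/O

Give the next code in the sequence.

First component: each term is the sum of the two before it, so 6, 7, 13, 20, 33 → 53.
Letter — letters move forward 1 place in the alphabet: K, L, M, N, O → P.
So the next code is 53/P.

53/P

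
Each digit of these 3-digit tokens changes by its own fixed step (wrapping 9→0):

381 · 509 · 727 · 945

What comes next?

163

First digit: +2 each step, mod 10; 3, 5, 7, 9 → 1.
Second digit — +2 each step, mod 10: 8, 0, 2, 4 → 6.
Third digit: −2 each step, mod 10; 1, 9, 7, 5 → 3.
Combining the parts gives 163.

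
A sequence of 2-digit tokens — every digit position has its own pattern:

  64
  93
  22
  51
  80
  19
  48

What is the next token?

First digit: +3 each step, mod 10; 6, 9, 2, 5, 8, 1, 4 → 7.
Second digit: 4, 3, 2, 1, 0, 9, 8 → 7 (−1 each step, mod 10).
Putting it together: 77.

77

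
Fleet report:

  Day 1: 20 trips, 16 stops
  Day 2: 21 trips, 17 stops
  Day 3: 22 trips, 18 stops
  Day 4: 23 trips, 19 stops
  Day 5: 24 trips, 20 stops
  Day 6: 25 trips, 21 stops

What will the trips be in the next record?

26

Trips — +1 each step: 20, 21, 22, 23, 24, 25 → 26.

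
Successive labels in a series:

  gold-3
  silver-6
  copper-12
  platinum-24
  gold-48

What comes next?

silver-96

Metal: repeats gold → silver → copper → platinum; gold, silver, copper, platinum, gold → silver.
Second component goes 3, 6, 12, 24, 48 → 96 (×2 each step).
Combining the parts gives silver-96.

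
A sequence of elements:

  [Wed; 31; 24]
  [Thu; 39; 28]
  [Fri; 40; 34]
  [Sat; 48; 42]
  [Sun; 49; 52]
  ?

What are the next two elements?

Day: runs through the weekdays Mon→Sun, so Wed, Thu, Fri, Sat, Sun → Mon → Tue.
For the second part, alternating steps +8, +1, +8, +1, …: 31, 39, 40, 48, 49 → 57 → 58.
Third part: 24, 28, 34, 42, 52 → 64 → 78 (differences are 4, 6, 8, … (increasing by 2 each time)).
Putting the parts together: [Mon; 57; 64] and then [Tue; 58; 78].

[Mon; 57; 64], [Tue; 58; 78]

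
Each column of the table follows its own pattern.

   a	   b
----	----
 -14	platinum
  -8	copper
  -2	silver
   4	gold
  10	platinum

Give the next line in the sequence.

Column a: -14, -8, -2, 4, 10 → 16 (+6 each step).
Column b — repeats platinum → copper → silver → gold: platinum, copper, silver, gold, platinum → copper.
So the next line is 16  copper.

16  copper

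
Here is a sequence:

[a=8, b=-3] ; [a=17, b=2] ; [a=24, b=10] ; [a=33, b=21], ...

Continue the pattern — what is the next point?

[a=40, b=35]

A — alternating steps +9, +7, +9, +7, …: 8, 17, 24, 33 → 40.
B goes -3, 2, 10, 21 → 35 (differences are 5, 8, 11, … (increasing by 3 each time)).
Putting it together: [a=40, b=35].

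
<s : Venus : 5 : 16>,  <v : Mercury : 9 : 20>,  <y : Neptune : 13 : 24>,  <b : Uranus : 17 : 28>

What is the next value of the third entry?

Third entry: +4 each step, so 5, 9, 13, 17 → 21.

21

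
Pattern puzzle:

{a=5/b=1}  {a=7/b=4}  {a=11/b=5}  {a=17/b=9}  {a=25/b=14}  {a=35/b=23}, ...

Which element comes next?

{a=47/b=37}

For the a, differences are 2, 4, 6, … (increasing by 2 each time): 5, 7, 11, 17, 25, 35 → 47.
B: 1, 4, 5, 9, 14, 23 → 37 (each term is the sum of the two before it).
So the next element is {a=47/b=37}.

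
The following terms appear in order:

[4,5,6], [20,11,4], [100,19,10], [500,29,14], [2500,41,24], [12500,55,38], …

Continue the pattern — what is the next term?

[62500,71,62]

First slot: ×5 each step; 4, 20, 100, 500, 2500, 12500 → 62500.
Second slot: 5, 11, 19, 29, 41, 55 → 71 (differences are 6, 8, 10, … (increasing by 2 each time)).
For the third slot, each term is the sum of the two before it: 6, 4, 10, 14, 24, 38 → 62.
Putting it together: [62500,71,62].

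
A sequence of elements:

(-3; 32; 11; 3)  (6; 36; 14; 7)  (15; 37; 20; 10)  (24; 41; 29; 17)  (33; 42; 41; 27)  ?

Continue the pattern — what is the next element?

(42; 46; 56; 44)

For the first component, +9 each step: -3, 6, 15, 24, 33 → 42.
Second component: alternating steps +4, +1, +4, +1, …, so 32, 36, 37, 41, 42 → 46.
Third component: differences are 3, 6, 9, … (increasing by 3 each time), so 11, 14, 20, 29, 41 → 56.
Fourth component: 3, 7, 10, 17, 27 → 44 (each term is the sum of the two before it).
So the next element is (42; 46; 56; 44).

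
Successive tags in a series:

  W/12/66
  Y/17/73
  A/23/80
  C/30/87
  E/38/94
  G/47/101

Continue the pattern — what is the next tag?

I/57/108

Letter: letters move forward 2 places in the alphabet, wrapping Z→A, so W, Y, A, C, E, G → I.
Second component: differences are 5, 6, 7, … (increasing by 1 each time); 12, 17, 23, 30, 38, 47 → 57.
Third component: +7 each step; 66, 73, 80, 87, 94, 101 → 108.
Combining the parts gives I/57/108.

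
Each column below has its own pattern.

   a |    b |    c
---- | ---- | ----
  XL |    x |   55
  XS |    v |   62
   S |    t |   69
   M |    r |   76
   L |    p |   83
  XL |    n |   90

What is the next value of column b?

Column b goes x, v, t, r, p, n → l (letters move back 2 places in the alphabet).

l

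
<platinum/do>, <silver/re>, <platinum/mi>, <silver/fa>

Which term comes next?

Metal: alternates platinum ↔ silver, so platinum, silver, platinum, silver → platinum.
Note: runs through the solfège scale do→ti, so do, re, mi, fa → sol.
Combining the parts gives <platinum/sol>.

<platinum/sol>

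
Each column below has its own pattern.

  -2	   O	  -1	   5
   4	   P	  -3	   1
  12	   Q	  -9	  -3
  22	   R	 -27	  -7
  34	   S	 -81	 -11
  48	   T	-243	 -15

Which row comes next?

64  U  -729  -19

For the first component, differences are 6, 8, 10, … (increasing by 2 each time): -2, 4, 12, 22, 34, 48 → 64.
For the letter, letters move forward 1 place in the alphabet: O, P, Q, R, S, T → U.
For the third component, ×3 each step: -1, -3, -9, -27, -81, -243 → -729.
Fourth component: −4 each step; 5, 1, -3, -7, -11, -15 → -19.
So the next row is 64  U  -729  -19.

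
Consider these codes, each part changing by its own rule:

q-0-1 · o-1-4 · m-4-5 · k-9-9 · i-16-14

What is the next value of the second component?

Second component — differences are 1, 3, 5, … (increasing by 2 each time): 0, 1, 4, 9, 16 → 25.

25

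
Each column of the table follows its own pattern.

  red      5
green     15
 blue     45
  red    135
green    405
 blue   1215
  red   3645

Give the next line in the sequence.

green  10935

Colour goes red, green, blue, red, green, blue, red → green (repeats red → green → blue).
Second component: ×3 each step; 5, 15, 45, 135, 405, 1215, 3645 → 10935.
So the next line is green  10935.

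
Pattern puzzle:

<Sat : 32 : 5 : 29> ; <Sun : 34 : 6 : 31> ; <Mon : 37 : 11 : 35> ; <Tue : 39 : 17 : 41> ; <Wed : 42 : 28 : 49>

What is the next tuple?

<Thu : 44 : 45 : 59>

Day: Sat, Sun, Mon, Tue, Wed → Thu (runs through the weekdays Mon→Sun).
For the second component, alternating steps +2, +3, +2, +3, …: 32, 34, 37, 39, 42 → 44.
For the third component, each term is the sum of the two before it: 5, 6, 11, 17, 28 → 45.
Fourth component goes 29, 31, 35, 41, 49 → 59 (differences are 2, 4, 6, … (increasing by 2 each time)).
Putting it together: <Thu : 44 : 45 : 59>.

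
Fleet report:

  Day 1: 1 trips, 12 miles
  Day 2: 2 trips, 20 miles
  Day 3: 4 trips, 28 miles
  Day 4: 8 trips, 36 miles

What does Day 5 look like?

16 trips, 44 miles

Trips: ×2 each step, so 1, 2, 4, 8 → 16.
Miles: +8 each step; 12, 20, 28, 36 → 44.
Combining the parts gives 16 trips, 44 miles.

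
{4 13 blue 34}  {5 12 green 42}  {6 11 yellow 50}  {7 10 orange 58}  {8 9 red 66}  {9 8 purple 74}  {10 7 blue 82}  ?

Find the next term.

First coordinate: 4, 5, 6, 7, 8, 9, 10 → 11 (+1 each step).
Second coordinate: 13, 12, 11, 10, 9, 8, 7 → 6 (−1 each step).
For the colour, repeats blue → green → yellow → orange → red → purple: blue, green, yellow, orange, red, purple, blue → green.
Fourth coordinate: +8 each step, so 34, 42, 50, 58, 66, 74, 82 → 90.
Combining the parts gives {11 6 green 90}.

{11 6 green 90}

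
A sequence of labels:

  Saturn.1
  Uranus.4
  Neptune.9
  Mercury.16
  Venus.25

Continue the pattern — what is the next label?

Planet: runs through the planets Mercury→Neptune, so Saturn, Uranus, Neptune, Mercury, Venus → Earth.
Second component goes 1, 4, 9, 16, 25 → 36 (perfect squares: 1², 2², 3², …).
Putting it together: Earth.36.

Earth.36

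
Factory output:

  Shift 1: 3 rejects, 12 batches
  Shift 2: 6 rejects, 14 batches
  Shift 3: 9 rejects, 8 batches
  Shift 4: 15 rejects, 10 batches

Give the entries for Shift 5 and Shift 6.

24 rejects, 4 batches; 39 rejects, 6 batches

Rejects: each term is the sum of the two before it, so 3, 6, 9, 15 → 24 → 39.
Batches goes 12, 14, 8, 10 → 4 → 6 (alternating steps +2, −6, +2, −6, …).
Putting the parts together: 24 rejects, 4 batches and then 39 rejects, 6 batches.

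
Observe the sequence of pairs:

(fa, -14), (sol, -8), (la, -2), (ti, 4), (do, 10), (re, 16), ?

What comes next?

(mi, 22)

Note: runs through the solfège scale do→ti; fa, sol, la, ti, do, re → mi.
Second value goes -14, -8, -2, 4, 10, 16 → 22 (+6 each step).
Putting it together: (mi, 22).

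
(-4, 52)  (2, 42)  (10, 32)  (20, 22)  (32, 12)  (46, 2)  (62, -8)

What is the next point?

(80, -18)

First component: differences are 6, 8, 10, … (increasing by 2 each time), so -4, 2, 10, 20, 32, 46, 62 → 80.
For the second component, −10 each step: 52, 42, 32, 22, 12, 2, -8 → -18.
So the next point is (80, -18).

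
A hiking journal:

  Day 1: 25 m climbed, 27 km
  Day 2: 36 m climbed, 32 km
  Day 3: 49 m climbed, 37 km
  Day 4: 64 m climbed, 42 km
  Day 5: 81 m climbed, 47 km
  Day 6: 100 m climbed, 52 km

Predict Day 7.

M climbed: perfect squares: 5², 6², 7², …, so 25, 36, 49, 64, 81, 100 → 121.
Km: 27, 32, 37, 42, 47, 52 → 57 (+5 each step).
Combining the parts gives 121 m climbed, 57 km.

121 m climbed, 57 km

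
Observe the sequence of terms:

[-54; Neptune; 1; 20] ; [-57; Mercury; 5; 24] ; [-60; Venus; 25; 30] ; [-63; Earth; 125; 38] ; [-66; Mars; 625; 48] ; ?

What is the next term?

For the first component, −3 each step: -54, -57, -60, -63, -66 → -69.
Planet — runs through the planets Mercury→Neptune: Neptune, Mercury, Venus, Earth, Mars → Jupiter.
Third component goes 1, 5, 25, 125, 625 → 3125 (×5 each step).
Fourth component: 20, 24, 30, 38, 48 → 60 (differences are 4, 6, 8, … (increasing by 2 each time)).
Combining the parts gives [-69; Jupiter; 3125; 60].

[-69; Jupiter; 3125; 60]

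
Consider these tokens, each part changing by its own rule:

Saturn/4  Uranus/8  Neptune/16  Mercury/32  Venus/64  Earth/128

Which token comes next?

Planet: Saturn, Uranus, Neptune, Mercury, Venus, Earth → Mars (runs through the planets Mercury→Neptune).
Second component: ×2 each step, so 4, 8, 16, 32, 64, 128 → 256.
Combining the parts gives Mars/256.

Mars/256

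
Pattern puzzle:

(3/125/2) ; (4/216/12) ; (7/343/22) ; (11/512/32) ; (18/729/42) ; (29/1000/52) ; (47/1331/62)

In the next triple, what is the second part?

1728

Second part: perfect cubes: 5³, 6³, 7³, …, so 125, 216, 343, 512, 729, 1000, 1331 → 1728.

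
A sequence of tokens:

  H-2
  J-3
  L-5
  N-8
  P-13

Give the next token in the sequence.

R-21

For the letter, letters move forward 2 places in the alphabet: H, J, L, N, P → R.
Second component — each term is the sum of the two before it: 2, 3, 5, 8, 13 → 21.
Combining the parts gives R-21.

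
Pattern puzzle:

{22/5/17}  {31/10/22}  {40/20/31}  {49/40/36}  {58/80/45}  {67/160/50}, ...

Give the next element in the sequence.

First value goes 22, 31, 40, 49, 58, 67 → 76 (+9 each step).
Second value: 5, 10, 20, 40, 80, 160 → 320 (×2 each step).
Third value — alternating steps +5, +9, +5, +9, …: 17, 22, 31, 36, 45, 50 → 59.
So the next element is {76/320/59}.

{76/320/59}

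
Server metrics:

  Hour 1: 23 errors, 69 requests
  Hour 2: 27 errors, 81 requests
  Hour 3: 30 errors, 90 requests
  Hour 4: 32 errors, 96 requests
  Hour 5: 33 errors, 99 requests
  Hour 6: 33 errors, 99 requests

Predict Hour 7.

Errors goes 23, 27, 30, 32, 33, 33 → 32 (differences are 4, 3, 2, … (decreasing by 1 each time)).
Requests: always 3 × the errors; 69, 81, 90, 96, 99, 99 → 96.
Combining the parts gives 32 errors, 96 requests.

32 errors, 96 requests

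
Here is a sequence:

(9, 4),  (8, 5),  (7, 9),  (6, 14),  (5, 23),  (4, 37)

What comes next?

First slot — −1 each step: 9, 8, 7, 6, 5, 4 → 3.
Second slot: each term is the sum of the two before it, so 4, 5, 9, 14, 23, 37 → 60.
Putting it together: (3, 60).

(3, 60)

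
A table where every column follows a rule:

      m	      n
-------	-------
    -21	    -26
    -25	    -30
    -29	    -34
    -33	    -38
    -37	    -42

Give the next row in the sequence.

-41  -46

Column m: −4 each step, so -21, -25, -29, -33, -37 → -41.
Column n — always 5 less than the column m: -26, -30, -34, -38, -42 → -46.
So the next row is -41  -46.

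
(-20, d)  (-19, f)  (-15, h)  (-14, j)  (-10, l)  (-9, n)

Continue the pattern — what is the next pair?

First part — alternating steps +1, +4, +1, +4, …: -20, -19, -15, -14, -10, -9 → -5.
Letter: d, f, h, j, l, n → p (letters move forward 2 places in the alphabet).
So the next pair is (-5, p).

(-5, p)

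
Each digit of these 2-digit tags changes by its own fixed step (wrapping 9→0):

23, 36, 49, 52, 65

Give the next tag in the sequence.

78

First digit: 2, 3, 4, 5, 6 → 7 (+1 each step, mod 10).
For the second digit, +3 each step, mod 10: 3, 6, 9, 2, 5 → 8.
Putting it together: 78.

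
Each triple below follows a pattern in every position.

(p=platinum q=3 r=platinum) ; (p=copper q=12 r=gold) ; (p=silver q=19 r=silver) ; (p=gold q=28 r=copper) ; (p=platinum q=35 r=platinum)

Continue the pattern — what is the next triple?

P — repeats platinum → copper → silver → gold: platinum, copper, silver, gold, platinum → copper.
Q: alternating steps +9, +7, +9, +7, …; 3, 12, 19, 28, 35 → 44.
R: platinum, gold, silver, copper, platinum → gold (repeats platinum → gold → silver → copper).
Combining the parts gives (p=copper q=44 r=gold).

(p=copper q=44 r=gold)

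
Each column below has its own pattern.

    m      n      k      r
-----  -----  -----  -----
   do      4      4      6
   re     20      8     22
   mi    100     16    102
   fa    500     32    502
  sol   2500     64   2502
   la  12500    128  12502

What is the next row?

Column m goes do, re, mi, fa, sol, la → ti (runs through the solfège scale do→ti).
Column n — ×5 each step: 4, 20, 100, 500, 2500, 12500 → 62500.
Column k — ×2 each step: 4, 8, 16, 32, 64, 128 → 256.
Column r: 6, 22, 102, 502, 2502, 12502 → 62502 (always 2 more than the column n).
So the next row is ti  62500  256  62502.

ti  62500  256  62502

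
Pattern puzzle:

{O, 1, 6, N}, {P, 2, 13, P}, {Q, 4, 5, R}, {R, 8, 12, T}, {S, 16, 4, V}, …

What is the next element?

{T, 32, 11, X}

For the first letter, letters move forward 1 place in the alphabet: O, P, Q, R, S → T.
Second entry: ×2 each step, so 1, 2, 4, 8, 16 → 32.
Third entry — alternating steps +7, −8, +7, −8, …: 6, 13, 5, 12, 4 → 11.
For the second letter, letters move forward 2 places in the alphabet: N, P, R, T, V → X.
So the next element is {T, 32, 11, X}.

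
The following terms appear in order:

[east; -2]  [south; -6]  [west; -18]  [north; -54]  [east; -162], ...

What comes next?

Direction — repeats east → south → west → north: east, south, west, north, east → south.
Second slot: ×3 each step; -2, -6, -18, -54, -162 → -486.
Combining the parts gives [south; -486].

[south; -486]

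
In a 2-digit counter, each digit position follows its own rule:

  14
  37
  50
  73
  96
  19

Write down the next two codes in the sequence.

First digit: +2 each step, mod 10, so 1, 3, 5, 7, 9, 1 → 3 → 5.
For the second digit, +3 each step, mod 10: 4, 7, 0, 3, 6, 9 → 2 → 5.
So the next two codes are 32 and 55.

32, 55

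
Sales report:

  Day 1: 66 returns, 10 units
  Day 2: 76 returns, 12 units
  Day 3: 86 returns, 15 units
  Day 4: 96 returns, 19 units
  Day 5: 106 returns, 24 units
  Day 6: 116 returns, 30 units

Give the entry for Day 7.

126 returns, 37 units

Returns: 66, 76, 86, 96, 106, 116 → 126 (+10 each step).
Units: 10, 12, 15, 19, 24, 30 → 37 (differences are 2, 3, 4, … (increasing by 1 each time)).
Combining the parts gives 126 returns, 37 units.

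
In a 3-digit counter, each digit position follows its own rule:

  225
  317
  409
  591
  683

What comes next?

First digit: +1 each step, mod 10; 2, 3, 4, 5, 6 → 7.
For the second digit, −1 each step, mod 10: 2, 1, 0, 9, 8 → 7.
Third digit: +2 each step, mod 10, so 5, 7, 9, 1, 3 → 5.
Combining the parts gives 775.

775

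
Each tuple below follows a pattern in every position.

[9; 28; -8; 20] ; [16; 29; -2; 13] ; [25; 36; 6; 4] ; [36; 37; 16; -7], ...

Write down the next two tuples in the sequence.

[49; 44; 28; -20], [64; 45; 42; -35]

For the first coordinate, perfect squares: 3², 4², 5², …: 9, 16, 25, 36 → 49 → 64.
Second coordinate: alternating steps +1, +7, +1, +7, …; 28, 29, 36, 37 → 44 → 45.
For the third coordinate, differences are 6, 8, 10, … (increasing by 2 each time): -8, -2, 6, 16 → 28 → 42.
Fourth coordinate: together with the first coordinate always sums to 29, so 20, 13, 4, -7 → -20 → -35.
Putting the parts together: [49; 44; 28; -20] and then [64; 45; 42; -35].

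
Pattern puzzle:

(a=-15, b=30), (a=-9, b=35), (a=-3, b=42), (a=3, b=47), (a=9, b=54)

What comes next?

(a=15, b=59)

A: +6 each step, so -15, -9, -3, 3, 9 → 15.
B: 30, 35, 42, 47, 54 → 59 (alternating steps +5, +7, +5, +7, …).
Combining the parts gives (a=15, b=59).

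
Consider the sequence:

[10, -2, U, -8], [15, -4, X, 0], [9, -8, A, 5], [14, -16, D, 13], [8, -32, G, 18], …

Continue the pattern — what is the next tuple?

First entry: alternating steps +5, −6, +5, −6, …, so 10, 15, 9, 14, 8 → 13.
Second entry: ×2 each step, so -2, -4, -8, -16, -32 → -64.
Letter: letters move forward 3 places in the alphabet, wrapping Z→A, so U, X, A, D, G → J.
Fourth entry goes -8, 0, 5, 13, 18 → 26 (alternating steps +8, +5, +8, +5, …).
So the next tuple is [13, -64, J, 26].

[13, -64, J, 26]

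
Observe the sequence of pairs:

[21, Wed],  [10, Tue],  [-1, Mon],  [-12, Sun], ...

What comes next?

First part: −11 each step, so 21, 10, -1, -12 → -23.
Day: runs backward through the weekdays Mon→Sun, so Wed, Tue, Mon, Sun → Sat.
Combining the parts gives [-23, Sat].

[-23, Sat]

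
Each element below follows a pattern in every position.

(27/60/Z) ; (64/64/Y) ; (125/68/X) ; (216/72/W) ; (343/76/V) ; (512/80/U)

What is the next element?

(729/84/T)

First entry goes 27, 64, 125, 216, 343, 512 → 729 (perfect cubes: 3³, 4³, 5³, …).
Second entry: +4 each step; 60, 64, 68, 72, 76, 80 → 84.
Letter: letters move back 1 place in the alphabet, so Z, Y, X, W, V, U → T.
So the next element is (729/84/T).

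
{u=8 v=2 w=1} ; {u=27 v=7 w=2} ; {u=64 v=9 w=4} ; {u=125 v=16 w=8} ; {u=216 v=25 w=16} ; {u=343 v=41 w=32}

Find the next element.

{u=512 v=66 w=64}

U: perfect cubes: 2³, 3³, 4³, …; 8, 27, 64, 125, 216, 343 → 512.
V: each term is the sum of the two before it, so 2, 7, 9, 16, 25, 41 → 66.
W goes 1, 2, 4, 8, 16, 32 → 64 (×2 each step).
So the next element is {u=512 v=66 w=64}.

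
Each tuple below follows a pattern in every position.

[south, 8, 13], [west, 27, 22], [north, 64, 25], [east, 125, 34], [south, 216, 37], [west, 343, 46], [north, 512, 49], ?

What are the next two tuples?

[east, 729, 58], [south, 1000, 61]

Direction: repeats south → west → north → east; south, west, north, east, south, west, north → east → south.
Second part: perfect cubes: 2³, 3³, 4³, …, so 8, 27, 64, 125, 216, 343, 512 → 729 → 1000.
Third part goes 13, 22, 25, 34, 37, 46, 49 → 58 → 61 (alternating steps +9, +3, +9, +3, …).
So the next two tuples are [east, 729, 58] and [south, 1000, 61].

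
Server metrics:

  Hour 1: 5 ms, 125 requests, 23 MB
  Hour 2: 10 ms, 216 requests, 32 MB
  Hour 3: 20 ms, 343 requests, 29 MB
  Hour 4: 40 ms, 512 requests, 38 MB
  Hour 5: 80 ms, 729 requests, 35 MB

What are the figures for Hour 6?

Ms goes 5, 10, 20, 40, 80 → 160 (×2 each step).
For the requests, perfect cubes: 5³, 6³, 7³, …: 125, 216, 343, 512, 729 → 1000.
For the MB, alternating steps +9, −3, +9, −3, …: 23, 32, 29, 38, 35 → 44.
Combining the parts gives 160 ms, 1000 requests, 44 MB.

160 ms, 1000 requests, 44 MB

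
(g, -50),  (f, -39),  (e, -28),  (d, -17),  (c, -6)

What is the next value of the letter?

Letter: letters move back 1 place in the alphabet; g, f, e, d, c → b.

b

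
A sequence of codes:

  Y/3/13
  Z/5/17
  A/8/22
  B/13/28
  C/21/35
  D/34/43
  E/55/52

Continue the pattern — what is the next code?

F/89/62

Letter: Y, Z, A, B, C, D, E → F (letters move forward 1 place in the alphabet, wrapping Z→A).
Second component goes 3, 5, 8, 13, 21, 34, 55 → 89 (each term is the sum of the two before it).
Third component goes 13, 17, 22, 28, 35, 43, 52 → 62 (differences are 4, 5, 6, … (increasing by 1 each time)).
Combining the parts gives F/89/62.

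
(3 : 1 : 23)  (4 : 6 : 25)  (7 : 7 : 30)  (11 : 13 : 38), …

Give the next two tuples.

(18 : 20 : 49), (29 : 33 : 63)

First part goes 3, 4, 7, 11 → 18 → 29 (each term is the sum of the two before it).
Second part: 1, 6, 7, 13 → 20 → 33 (each term is the sum of the two before it).
Third part: differences are 2, 5, 8, … (increasing by 3 each time); 23, 25, 30, 38 → 49 → 63.
Putting the parts together: (18 : 20 : 49) and then (29 : 33 : 63).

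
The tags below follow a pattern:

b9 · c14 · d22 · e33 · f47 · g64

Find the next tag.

Letter — letters move forward 1 place in the alphabet: b, c, d, e, f, g → h.
Second component: 9, 14, 22, 33, 47, 64 → 84 (differences are 5, 8, 11, … (increasing by 3 each time)).
So the next tag is h84.

h84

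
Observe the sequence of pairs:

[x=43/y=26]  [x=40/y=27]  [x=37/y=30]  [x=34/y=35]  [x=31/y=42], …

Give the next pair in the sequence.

[x=28/y=51]

For the x, −3 each step: 43, 40, 37, 34, 31 → 28.
For the y, differences are 1, 3, 5, … (increasing by 2 each time): 26, 27, 30, 35, 42 → 51.
Combining the parts gives [x=28/y=51].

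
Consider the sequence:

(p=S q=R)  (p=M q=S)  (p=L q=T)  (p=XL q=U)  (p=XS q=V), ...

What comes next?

P: S, M, L, XL, XS → S (runs through clothing sizes XS→XL).
For the q, letters move forward 1 place in the alphabet: R, S, T, U, V → W.
Combining the parts gives (p=S q=W).

(p=S q=W)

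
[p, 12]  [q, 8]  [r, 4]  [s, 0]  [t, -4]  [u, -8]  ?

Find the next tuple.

Letter: p, q, r, s, t, u → v (letters move forward 1 place in the alphabet).
Second component — −4 each step: 12, 8, 4, 0, -4, -8 → -12.
Putting it together: [v, -12].

[v, -12]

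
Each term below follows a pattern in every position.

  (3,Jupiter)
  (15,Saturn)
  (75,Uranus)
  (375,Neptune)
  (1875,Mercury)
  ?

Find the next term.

First slot goes 3, 15, 75, 375, 1875 → 9375 (×5 each step).
Planet: runs through the planets Mercury→Neptune; Jupiter, Saturn, Uranus, Neptune, Mercury → Venus.
Combining the parts gives (9375,Venus).

(9375,Venus)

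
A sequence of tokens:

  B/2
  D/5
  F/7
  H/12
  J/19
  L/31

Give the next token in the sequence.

Letter: letters move forward 2 places in the alphabet, so B, D, F, H, J, L → N.
Second component: each term is the sum of the two before it, so 2, 5, 7, 12, 19, 31 → 50.
So the next token is N/50.

N/50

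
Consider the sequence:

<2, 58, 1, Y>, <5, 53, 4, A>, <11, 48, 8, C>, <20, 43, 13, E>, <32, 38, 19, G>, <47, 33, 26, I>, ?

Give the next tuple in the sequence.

<65, 28, 34, K>

First part: differences are 3, 6, 9, … (increasing by 3 each time); 2, 5, 11, 20, 32, 47 → 65.
For the second part, −5 each step: 58, 53, 48, 43, 38, 33 → 28.
For the third part, differences are 3, 4, 5, … (increasing by 1 each time): 1, 4, 8, 13, 19, 26 → 34.
For the letter, letters move forward 2 places in the alphabet, wrapping Z→A: Y, A, C, E, G, I → K.
Combining the parts gives <65, 28, 34, K>.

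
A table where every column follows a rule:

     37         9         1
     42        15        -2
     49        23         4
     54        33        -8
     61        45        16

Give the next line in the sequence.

First component — alternating steps +5, +7, +5, +7, …: 37, 42, 49, 54, 61 → 66.
Second component: differences are 6, 8, 10, … (increasing by 2 each time); 9, 15, 23, 33, 45 → 59.
For the third component, ×(-2) each step: 1, -2, 4, -8, 16 → -32.
Combining the parts gives 66  59  -32.

66  59  -32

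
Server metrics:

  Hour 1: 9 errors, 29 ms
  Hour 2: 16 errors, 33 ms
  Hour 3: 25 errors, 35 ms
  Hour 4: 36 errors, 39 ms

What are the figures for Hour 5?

49 errors, 41 ms

Errors goes 9, 16, 25, 36 → 49 (perfect squares: 3², 4², 5², …).
For the ms, alternating steps +4, +2, +4, +2, …: 29, 33, 35, 39 → 41.
Putting it together: 49 errors, 41 ms.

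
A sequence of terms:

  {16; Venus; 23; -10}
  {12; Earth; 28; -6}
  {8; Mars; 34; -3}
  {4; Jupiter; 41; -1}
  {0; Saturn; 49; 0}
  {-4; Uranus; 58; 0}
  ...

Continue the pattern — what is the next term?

First coordinate — −4 each step: 16, 12, 8, 4, 0, -4 → -8.
Planet: runs through the planets Mercury→Neptune; Venus, Earth, Mars, Jupiter, Saturn, Uranus → Neptune.
Third coordinate goes 23, 28, 34, 41, 49, 58 → 68 (differences are 5, 6, 7, … (increasing by 1 each time)).
Fourth coordinate: differences are 4, 3, 2, … (decreasing by 1 each time), so -10, -6, -3, -1, 0, 0 → -1.
Putting it together: {-8; Neptune; 68; -1}.

{-8; Neptune; 68; -1}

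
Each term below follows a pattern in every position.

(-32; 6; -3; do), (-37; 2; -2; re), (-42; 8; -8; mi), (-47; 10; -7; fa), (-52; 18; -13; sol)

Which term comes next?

First entry goes -32, -37, -42, -47, -52 → -57 (−5 each step).
For the second entry, each term is the sum of the two before it: 6, 2, 8, 10, 18 → 28.
Third entry goes -3, -2, -8, -7, -13 → -12 (alternating steps +1, −6, +1, −6, …).
Note: do, re, mi, fa, sol → la (runs through the solfège scale do→ti).
Combining the parts gives (-57; 28; -12; la).

(-57; 28; -12; la)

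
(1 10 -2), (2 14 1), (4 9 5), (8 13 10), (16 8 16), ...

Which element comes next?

(32 12 23)

For the first slot, ×2 each step: 1, 2, 4, 8, 16 → 32.
Second slot: alternating steps +4, −5, +4, −5, …; 10, 14, 9, 13, 8 → 12.
Third slot: differences are 3, 4, 5, … (increasing by 1 each time); -2, 1, 5, 10, 16 → 23.
Putting it together: (32 12 23).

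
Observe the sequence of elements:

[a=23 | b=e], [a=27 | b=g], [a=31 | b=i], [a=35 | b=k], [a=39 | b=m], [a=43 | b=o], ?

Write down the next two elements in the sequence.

[a=47 | b=q], [a=51 | b=s]

A: +4 each step; 23, 27, 31, 35, 39, 43 → 47 → 51.
B goes e, g, i, k, m, o → q → s (letters move forward 2 places in the alphabet).
Putting the parts together: [a=47 | b=q] and then [a=51 | b=s].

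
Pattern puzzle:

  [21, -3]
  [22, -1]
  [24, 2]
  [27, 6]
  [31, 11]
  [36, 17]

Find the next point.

[42, 24]

For the first entry, differences are 1, 2, 3, … (increasing by 1 each time): 21, 22, 24, 27, 31, 36 → 42.
Second entry goes -3, -1, 2, 6, 11, 17 → 24 (differences are 2, 3, 4, … (increasing by 1 each time)).
Combining the parts gives [42, 24].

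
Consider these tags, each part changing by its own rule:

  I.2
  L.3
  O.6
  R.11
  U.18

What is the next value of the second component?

Second component — differences are 1, 3, 5, … (increasing by 2 each time): 2, 3, 6, 11, 18 → 27.

27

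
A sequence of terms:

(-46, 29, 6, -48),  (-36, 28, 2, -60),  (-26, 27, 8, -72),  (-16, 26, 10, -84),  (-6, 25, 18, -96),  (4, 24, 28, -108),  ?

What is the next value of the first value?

14

First value: -46, -36, -26, -16, -6, 4 → 14 (+10 each step).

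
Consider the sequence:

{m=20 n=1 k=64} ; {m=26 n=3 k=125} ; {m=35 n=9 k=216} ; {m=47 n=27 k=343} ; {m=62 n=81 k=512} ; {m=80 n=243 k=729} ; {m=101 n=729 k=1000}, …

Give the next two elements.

{m=125 n=2187 k=1331}, {m=152 n=6561 k=1728}

M: differences are 6, 9, 12, … (increasing by 3 each time), so 20, 26, 35, 47, 62, 80, 101 → 125 → 152.
N: ×3 each step; 1, 3, 9, 27, 81, 243, 729 → 2187 → 6561.
K: 64, 125, 216, 343, 512, 729, 1000 → 1331 → 1728 (perfect cubes: 4³, 5³, 6³, …).
So the next two elements are {m=125 n=2187 k=1331} and {m=152 n=6561 k=1728}.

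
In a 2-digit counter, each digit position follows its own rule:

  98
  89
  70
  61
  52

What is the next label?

First digit — −1 each step, mod 10: 9, 8, 7, 6, 5 → 4.
For the second digit, +1 each step, mod 10: 8, 9, 0, 1, 2 → 3.
Putting it together: 43.

43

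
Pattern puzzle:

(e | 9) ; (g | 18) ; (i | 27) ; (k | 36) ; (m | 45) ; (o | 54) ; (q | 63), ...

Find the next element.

Letter goes e, g, i, k, m, o, q → s (letters move forward 2 places in the alphabet).
Second part — +9 each step: 9, 18, 27, 36, 45, 54, 63 → 72.
Putting it together: (s | 72).

(s | 72)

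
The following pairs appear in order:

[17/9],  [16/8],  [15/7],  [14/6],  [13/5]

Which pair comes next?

[12/4]

First part: 17, 16, 15, 14, 13 → 12 (−1 each step).
Second part: 9, 8, 7, 6, 5 → 4 (always 8 less than the first part).
Combining the parts gives [12/4].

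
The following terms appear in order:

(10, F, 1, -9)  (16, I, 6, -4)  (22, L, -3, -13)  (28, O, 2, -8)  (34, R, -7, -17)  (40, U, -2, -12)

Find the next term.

(46, X, -11, -21)

First part — +6 each step: 10, 16, 22, 28, 34, 40 → 46.
Letter goes F, I, L, O, R, U → X (letters move forward 3 places in the alphabet).
Third part goes 1, 6, -3, 2, -7, -2 → -11 (alternating steps +5, −9, +5, −9, …).
Fourth part: -9, -4, -13, -8, -17, -12 → -21 (always 10 less than the third part).
Combining the parts gives (46, X, -11, -21).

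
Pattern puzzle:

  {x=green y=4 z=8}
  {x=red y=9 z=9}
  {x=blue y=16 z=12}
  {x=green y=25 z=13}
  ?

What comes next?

X: repeats green → red → blue; green, red, blue, green → red.
Y: perfect squares: 2², 3², 4², …, so 4, 9, 16, 25 → 36.
Z: 8, 9, 12, 13 → 16 (alternating steps +1, +3, +1, +3, …).
So the next triple is {x=red y=36 z=16}.

{x=red y=36 z=16}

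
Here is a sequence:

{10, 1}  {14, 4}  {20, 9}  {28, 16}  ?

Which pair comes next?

{38, 25}

For the first slot, differences are 4, 6, 8, … (increasing by 2 each time): 10, 14, 20, 28 → 38.
Second slot: perfect squares: 1², 2², 3², …, so 1, 4, 9, 16 → 25.
Combining the parts gives {38, 25}.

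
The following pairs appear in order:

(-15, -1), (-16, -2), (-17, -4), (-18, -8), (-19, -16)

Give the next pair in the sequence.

(-20, -32)

First component goes -15, -16, -17, -18, -19 → -20 (−1 each step).
Second component: -1, -2, -4, -8, -16 → -32 (×2 each step).
So the next pair is (-20, -32).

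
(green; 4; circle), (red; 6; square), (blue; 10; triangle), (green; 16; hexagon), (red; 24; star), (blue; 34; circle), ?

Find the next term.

Colour: green, red, blue, green, red, blue → green (repeats green → red → blue).
Second component: differences are 2, 4, 6, … (increasing by 2 each time), so 4, 6, 10, 16, 24, 34 → 46.
Shape goes circle, square, triangle, hexagon, star, circle → square (repeats circle → square → triangle → hexagon → star).
Putting it together: (green; 46; square).

(green; 46; square)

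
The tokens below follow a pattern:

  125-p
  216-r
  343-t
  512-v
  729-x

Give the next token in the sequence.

1000-z

For the first component, perfect cubes: 5³, 6³, 7³, …: 125, 216, 343, 512, 729 → 1000.
Letter: letters move forward 2 places in the alphabet; p, r, t, v, x → z.
Combining the parts gives 1000-z.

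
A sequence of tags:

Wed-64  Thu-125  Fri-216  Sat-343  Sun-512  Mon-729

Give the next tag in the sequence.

Day: runs through the weekdays Mon→Sun, so Wed, Thu, Fri, Sat, Sun, Mon → Tue.
Second component: 64, 125, 216, 343, 512, 729 → 1000 (perfect cubes: 4³, 5³, 6³, …).
So the next tag is Tue-1000.

Tue-1000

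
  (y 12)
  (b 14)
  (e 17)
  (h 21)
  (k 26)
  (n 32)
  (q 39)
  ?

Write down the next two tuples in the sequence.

Letter goes y, b, e, h, k, n, q → t → w (letters move forward 3 places in the alphabet, wrapping Z→A).
Second component: differences are 2, 3, 4, … (increasing by 1 each time); 12, 14, 17, 21, 26, 32, 39 → 47 → 56.
So the next two tuples are (t 47) and (w 56).

(t 47), (w 56)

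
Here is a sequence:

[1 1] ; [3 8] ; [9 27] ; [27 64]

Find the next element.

[81 125]

First part goes 1, 3, 9, 27 → 81 (×3 each step).
Second part: perfect cubes: 1³, 2³, 3³, …; 1, 8, 27, 64 → 125.
So the next element is [81 125].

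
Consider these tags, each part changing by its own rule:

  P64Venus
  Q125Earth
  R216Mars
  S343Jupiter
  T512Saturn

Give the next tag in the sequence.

U729Uranus

Letter — letters move forward 1 place in the alphabet: P, Q, R, S, T → U.
For the second component, perfect cubes: 4³, 5³, 6³, …: 64, 125, 216, 343, 512 → 729.
Planet: Venus, Earth, Mars, Jupiter, Saturn → Uranus (runs through the planets Mercury→Neptune).
So the next tag is U729Uranus.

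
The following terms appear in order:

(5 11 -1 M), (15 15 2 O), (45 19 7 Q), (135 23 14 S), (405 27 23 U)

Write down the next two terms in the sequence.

(1215 31 34 W), (3645 35 47 Y)

For the first value, ×3 each step: 5, 15, 45, 135, 405 → 1215 → 3645.
Second value — +4 each step: 11, 15, 19, 23, 27 → 31 → 35.
Third value: differences are 3, 5, 7, … (increasing by 2 each time), so -1, 2, 7, 14, 23 → 34 → 47.
Letter goes M, O, Q, S, U → W → Y (letters move forward 2 places in the alphabet).
So the next two terms are (1215 31 34 W) and (3645 35 47 Y).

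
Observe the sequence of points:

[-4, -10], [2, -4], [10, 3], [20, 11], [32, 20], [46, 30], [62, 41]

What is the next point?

First part: differences are 6, 8, 10, … (increasing by 2 each time); -4, 2, 10, 20, 32, 46, 62 → 80.
Second part goes -10, -4, 3, 11, 20, 30, 41 → 53 (differences are 6, 7, 8, … (increasing by 1 each time)).
Putting it together: [80, 53].

[80, 53]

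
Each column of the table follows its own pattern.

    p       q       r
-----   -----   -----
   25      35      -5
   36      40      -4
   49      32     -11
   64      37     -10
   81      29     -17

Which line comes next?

Column p — perfect squares: 5², 6², 7², …: 25, 36, 49, 64, 81 → 100.
For the column q, alternating steps +5, −8, +5, −8, …: 35, 40, 32, 37, 29 → 34.
For the column r, alternating steps +1, −7, +1, −7, …: -5, -4, -11, -10, -17 → -16.
Putting it together: 100  34  -16.

100  34  -16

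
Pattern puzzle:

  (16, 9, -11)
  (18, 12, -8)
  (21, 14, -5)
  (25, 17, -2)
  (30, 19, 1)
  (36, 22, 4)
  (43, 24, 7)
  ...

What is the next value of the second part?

Second part: alternating steps +3, +2, +3, +2, …; 9, 12, 14, 17, 19, 22, 24 → 27.

27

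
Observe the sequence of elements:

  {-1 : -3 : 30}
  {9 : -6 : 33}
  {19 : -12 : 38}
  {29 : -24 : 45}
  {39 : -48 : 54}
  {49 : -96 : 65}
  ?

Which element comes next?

{59 : -192 : 78}

For the first component, +10 each step: -1, 9, 19, 29, 39, 49 → 59.
Second component: -3, -6, -12, -24, -48, -96 → -192 (×2 each step).
For the third component, differences are 3, 5, 7, … (increasing by 2 each time): 30, 33, 38, 45, 54, 65 → 78.
Putting it together: {59 : -192 : 78}.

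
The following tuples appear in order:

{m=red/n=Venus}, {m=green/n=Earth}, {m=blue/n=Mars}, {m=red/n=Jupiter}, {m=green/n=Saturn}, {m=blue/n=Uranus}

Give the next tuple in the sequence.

M: red, green, blue, red, green, blue → red (repeats red → green → blue).
N — runs through the planets Mercury→Neptune: Venus, Earth, Mars, Jupiter, Saturn, Uranus → Neptune.
So the next tuple is {m=red/n=Neptune}.

{m=red/n=Neptune}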